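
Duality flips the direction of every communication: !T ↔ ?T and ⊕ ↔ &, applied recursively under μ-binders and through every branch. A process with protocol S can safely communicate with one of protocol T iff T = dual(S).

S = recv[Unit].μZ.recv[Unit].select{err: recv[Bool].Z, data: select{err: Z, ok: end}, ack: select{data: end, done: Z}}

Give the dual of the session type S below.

recv[Unit] → send[Unit]
  μZ → μZ  (rec unchanged)
    recv[Unit] → send[Unit]
      select{err,data,ack} → offer{err,data,ack}  (select→offer)
        case err:
          recv[Bool] → send[Bool]
            dual(Z) = Z
        case data:
          select{err,ok} → offer{err,ok}  (select→offer)
            case err:
              dual(Z) = Z
            case ok:
              dual(end) = end
        case ack:
          select{data,done} → offer{data,done}  (select→offer)
            case data:
              dual(end) = end
            case done:
              dual(Z) = Z

send[Unit].μZ.send[Unit].offer{err: send[Bool].Z, data: offer{err: Z, ok: end}, ack: offer{data: end, done: Z}}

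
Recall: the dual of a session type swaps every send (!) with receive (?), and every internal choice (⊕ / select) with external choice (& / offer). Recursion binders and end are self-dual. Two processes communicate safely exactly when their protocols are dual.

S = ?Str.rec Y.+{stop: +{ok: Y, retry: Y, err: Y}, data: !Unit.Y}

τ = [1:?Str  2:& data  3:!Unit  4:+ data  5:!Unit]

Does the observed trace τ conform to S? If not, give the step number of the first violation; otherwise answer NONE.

step 1: ?Str  ok  now at rec Y.…
step 2: got & data, protocol expects + stop or + data  ✗

2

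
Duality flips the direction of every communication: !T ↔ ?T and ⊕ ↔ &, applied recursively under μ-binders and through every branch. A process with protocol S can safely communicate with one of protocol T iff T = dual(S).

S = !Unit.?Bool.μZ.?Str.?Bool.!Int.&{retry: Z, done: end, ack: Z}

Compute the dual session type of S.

!Unit → ?Unit
  ?Bool → !Bool
    μZ → μZ  (μ self-dual)
      ?Str → !Str
        ?Bool → !Bool
          !Int → ?Int
            &{retry,done,ack} → ⊕{retry,done,ack}  (&→⊕)
              • retry:
                Z ↦ Z
              • done:
                end ↦ end
              • ack:
                Z ↦ Z

?Unit.!Bool.μZ.!Str.!Bool.?Int.⊕{retry: Z, done: end, ack: Z}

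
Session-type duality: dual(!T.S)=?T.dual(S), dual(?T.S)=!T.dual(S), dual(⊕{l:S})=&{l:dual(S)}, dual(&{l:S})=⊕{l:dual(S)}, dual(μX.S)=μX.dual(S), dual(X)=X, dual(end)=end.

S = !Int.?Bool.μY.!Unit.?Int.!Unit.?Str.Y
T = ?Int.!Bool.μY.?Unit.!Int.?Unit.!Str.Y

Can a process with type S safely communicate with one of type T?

!Int | ?Int  ok
  ?Bool | !Bool  ok
    μY | μY  ok (rec unchanged)
      !Unit | ?Unit  ok
        ?Int | !Int  ok
          !Unit | ?Unit  ok
            ?Str | !Str  ok
              Y | Y  ok

YES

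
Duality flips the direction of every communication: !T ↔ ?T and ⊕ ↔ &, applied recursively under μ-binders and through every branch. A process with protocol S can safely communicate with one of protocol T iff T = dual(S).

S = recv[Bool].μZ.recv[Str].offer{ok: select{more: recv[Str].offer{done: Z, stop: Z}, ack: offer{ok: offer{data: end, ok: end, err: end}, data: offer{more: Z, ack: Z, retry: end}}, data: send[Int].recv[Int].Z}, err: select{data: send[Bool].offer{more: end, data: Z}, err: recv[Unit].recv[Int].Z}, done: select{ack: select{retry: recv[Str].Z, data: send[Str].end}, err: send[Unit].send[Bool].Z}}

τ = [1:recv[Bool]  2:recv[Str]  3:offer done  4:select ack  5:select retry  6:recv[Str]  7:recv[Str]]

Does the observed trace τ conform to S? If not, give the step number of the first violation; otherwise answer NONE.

[1] recv[Bool]  match  now at μZ.…
[2] recv[Str]  match  now at offer{ok: select{more: recv[Str].offer{done: μZ.…, stop: μZ.…}, ack: offer{ok: offer{data: end, ok: end, err: end}, data: offer{more: μZ.…, ack: μZ.…, retry: end}}, data: send[Int].recv[Int].μZ.…}, err: select{data: send[Bool].offer{more: end, data: μZ.…}, err: recv[Unit].recv[Int].μZ.…}, done: select{ack: select{retry: recv[Str].μZ.…, data: send[Str].end}, err: send[Unit].send[Bool].μZ.…}}
[3] offer done  match  now at select{ack: select{retry: recv[Str].μZ.…, data: send[Str].end}, err: send[Unit].send[Bool].μZ.…}
[4] select ack  match  now at select{retry: recv[Str].μZ.…, data: send[Str].end}
[5] select retry  match  now at recv[Str].μZ.…
[6] recv[Str]  match  now at μZ.…
[7] recv[Str]  match  now at offer{ok: select{more: recv[Str].offer{done: μZ.…, stop: μZ.…}, ack: offer{ok: offer{data: end, ok: end, err: end}, data: offer{more: μZ.…, ack: μZ.…, retry: end}}, data: send[Int].recv[Int].μZ.…}, err: select{data: send[Bool].offer{more: end, data: μZ.…}, err: recv[Unit].recv[Int].μZ.…}, done: select{ack: select{retry: recv[Str].μZ.…, data: send[Str].end}, err: send[Unit].send[Bool].μZ.…}}
trace exhausted — no violation

NONE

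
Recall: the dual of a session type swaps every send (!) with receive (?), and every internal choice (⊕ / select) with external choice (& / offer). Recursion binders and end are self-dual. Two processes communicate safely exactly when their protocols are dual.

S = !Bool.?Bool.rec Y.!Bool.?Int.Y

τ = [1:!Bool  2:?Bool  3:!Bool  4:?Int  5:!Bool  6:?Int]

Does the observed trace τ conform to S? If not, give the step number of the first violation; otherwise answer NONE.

NONE

[1] !Bool  match  state: ?Bool.rec Y.…
[2] ?Bool  match  state: rec Y.…
[3] !Bool  match  state: ?Int.rec Y.…
[4] ?Int  match  state: rec Y.…
[5] !Bool  match  state: ?Int.rec Y.…
[6] ?Int  match  state: rec Y.…
τ conforms to S (length 6)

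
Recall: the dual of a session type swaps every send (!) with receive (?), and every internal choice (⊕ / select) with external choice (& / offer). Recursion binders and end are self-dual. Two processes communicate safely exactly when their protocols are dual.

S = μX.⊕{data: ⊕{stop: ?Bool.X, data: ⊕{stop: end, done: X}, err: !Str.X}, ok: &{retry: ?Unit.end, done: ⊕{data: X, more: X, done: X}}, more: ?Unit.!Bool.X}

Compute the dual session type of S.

μX.&{data: &{stop: !Bool.X, data: &{stop: end, done: X}, err: ?Str.X}, ok: ⊕{retry: !Unit.end, done: &{data: X, more: X, done: X}}, more: !Unit.?Bool.X}

μX ↦ μX  (μ self-dual)
  ⊕{data,ok,more} ↦ &{data,ok,more}  (internal→external)
    • data:
      ⊕{stop,data,err} ↦ &{stop,data,err}  (internal→external)
        • stop:
          ?Bool ↦ !Bool
            X self-dual
        • data:
          ⊕{stop,done} ↦ &{stop,done}  (internal→external)
            • stop:
              end self-dual
            • done:
              X self-dual
        • err:
          !Str ↦ ?Str
            X self-dual
    • ok:
      &{retry,done} ↦ ⊕{retry,done}  (&→⊕)
        • retry:
          ?Unit ↦ !Unit
            end self-dual
        • done:
          ⊕{data,more,done} ↦ &{data,more,done}  (internal→external)
            • data:
              X self-dual
            • more:
              X self-dual
            • done:
              X self-dual
    • more:
      ?Unit ↦ !Unit
        !Bool ↦ ?Bool
          X self-dual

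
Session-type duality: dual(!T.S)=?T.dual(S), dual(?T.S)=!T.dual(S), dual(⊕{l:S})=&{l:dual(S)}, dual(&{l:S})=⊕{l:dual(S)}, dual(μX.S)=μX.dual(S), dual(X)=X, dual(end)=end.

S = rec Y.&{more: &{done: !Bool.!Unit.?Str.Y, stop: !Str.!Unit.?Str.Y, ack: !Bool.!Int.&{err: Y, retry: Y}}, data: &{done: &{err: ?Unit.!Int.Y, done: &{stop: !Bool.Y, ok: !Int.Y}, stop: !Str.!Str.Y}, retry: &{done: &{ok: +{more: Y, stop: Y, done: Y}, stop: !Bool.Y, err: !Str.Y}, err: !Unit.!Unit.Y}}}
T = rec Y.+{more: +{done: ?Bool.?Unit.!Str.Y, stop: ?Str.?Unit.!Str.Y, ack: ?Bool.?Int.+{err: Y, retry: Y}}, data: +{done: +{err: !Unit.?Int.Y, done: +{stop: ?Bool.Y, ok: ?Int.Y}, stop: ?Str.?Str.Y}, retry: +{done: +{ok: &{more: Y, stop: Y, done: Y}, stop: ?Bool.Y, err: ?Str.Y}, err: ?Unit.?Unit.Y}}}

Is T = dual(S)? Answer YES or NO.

YES

rec Y vs rec Y  ✓ (rec unchanged)
  &{more,data} vs +{more,data}  ✓ labels match
    case more:
      &{done,stop,ack} vs +{done,stop,ack}  ✓ labels match
        case done:
          !Bool vs ?Bool  ✓
            !Unit vs ?Unit  ✓
              ?Str vs !Str  ✓
                Y vs Y  ✓
        case stop:
          !Str vs ?Str  ✓
            !Unit vs ?Unit  ✓
              ?Str vs !Str  ✓
                Y vs Y  ✓
        case ack:
          !Bool vs ?Bool  ✓
            !Int vs ?Int  ✓
              &{err,retry} vs +{err,retry}  ✓ labels match
                case err:
                  Y vs Y  ✓
                case retry:
                  Y vs Y  ✓
    case data:
      &{done,retry} vs +{done,retry}  ✓ labels match
        case done:
          &{err,done,stop} vs +{err,done,stop}  ✓ labels match
            case err:
              ?Unit vs !Unit  ✓
                !Int vs ?Int  ✓
                  Y vs Y  ✓
            case done:
              &{stop,ok} vs +{stop,ok}  ✓ labels match
                case stop:
                  !Bool vs ?Bool  ✓
                    Y vs Y  ✓
                case ok:
                  !Int vs ?Int  ✓
                    Y vs Y  ✓
            case stop:
              !Str vs ?Str  ✓
                !Str vs ?Str  ✓
                  Y vs Y  ✓
        case retry:
          &{done,err} vs +{done,err}  ✓ labels match
            case done:
              &{ok,stop,err} vs +{ok,stop,err}  ✓ labels match
                case ok:
                  +{more,stop,done} vs &{more,stop,done}  ✓ labels match
                    case more:
                      Y vs Y  ✓
                    case stop:
                      Y vs Y  ✓
                    case done:
                      Y vs Y  ✓
                case stop:
                  !Bool vs ?Bool  ✓
                    Y vs Y  ✓
                case err:
                  !Str vs ?Str  ✓
                    Y vs Y  ✓
            case err:
              !Unit vs ?Unit  ✓
                !Unit vs ?Unit  ✓
                  Y vs Y  ✓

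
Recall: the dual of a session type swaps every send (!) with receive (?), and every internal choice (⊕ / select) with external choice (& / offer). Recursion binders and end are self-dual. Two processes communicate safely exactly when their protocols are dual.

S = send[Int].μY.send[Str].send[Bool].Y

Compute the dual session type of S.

send[Int] ↦ recv[Int]
  μY ↦ μY  (μ self-dual)
    send[Str] ↦ recv[Str]
      send[Bool] ↦ recv[Bool]
        dual(Y) = Y

recv[Int].μY.recv[Str].recv[Bool].Y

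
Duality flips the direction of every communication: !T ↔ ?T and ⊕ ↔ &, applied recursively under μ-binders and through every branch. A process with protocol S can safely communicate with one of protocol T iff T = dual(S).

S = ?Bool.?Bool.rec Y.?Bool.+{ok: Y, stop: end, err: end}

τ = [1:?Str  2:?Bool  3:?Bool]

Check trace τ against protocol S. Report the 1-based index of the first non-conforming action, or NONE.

[1] got ?Str, protocol expects ?Bool  ✗

1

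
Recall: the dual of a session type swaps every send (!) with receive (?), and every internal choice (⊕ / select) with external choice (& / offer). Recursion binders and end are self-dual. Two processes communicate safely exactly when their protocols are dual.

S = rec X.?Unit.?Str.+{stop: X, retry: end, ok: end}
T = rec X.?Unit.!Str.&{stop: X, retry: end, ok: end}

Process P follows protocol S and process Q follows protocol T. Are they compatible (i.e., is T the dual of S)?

rec X vs rec X  ok (rec unchanged)
  ?Unit vs ?Unit  ✗ same direction on both sides — not dual

NO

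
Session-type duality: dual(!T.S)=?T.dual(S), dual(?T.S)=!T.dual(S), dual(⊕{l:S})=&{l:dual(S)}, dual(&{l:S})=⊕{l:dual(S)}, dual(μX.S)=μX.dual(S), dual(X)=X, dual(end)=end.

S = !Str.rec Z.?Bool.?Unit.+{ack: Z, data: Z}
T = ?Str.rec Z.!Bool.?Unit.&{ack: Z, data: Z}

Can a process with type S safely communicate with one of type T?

!Str vs ?Str  match
  rec Z vs rec Z  match (binder kept)
    ?Bool vs !Bool  match
      ?Unit vs ?Unit  ✗ same direction on both sides — not dual

NO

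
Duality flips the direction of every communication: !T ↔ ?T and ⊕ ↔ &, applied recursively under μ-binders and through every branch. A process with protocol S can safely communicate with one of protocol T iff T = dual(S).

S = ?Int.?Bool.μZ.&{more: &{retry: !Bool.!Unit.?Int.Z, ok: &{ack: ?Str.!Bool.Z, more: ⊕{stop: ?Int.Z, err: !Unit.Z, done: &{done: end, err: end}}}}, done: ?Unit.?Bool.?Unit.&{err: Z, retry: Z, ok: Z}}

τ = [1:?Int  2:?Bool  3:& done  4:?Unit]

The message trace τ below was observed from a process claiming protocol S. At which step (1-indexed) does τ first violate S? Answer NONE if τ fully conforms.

NONE

step 1: ?Int  ✓  residual = ?Bool.μZ.…
step 2: ?Bool  ✓  residual = μZ.…
step 3: & done  ✓  residual = ?Unit.?Bool.?Unit.&{err: μZ.…, retry: μZ.…, ok: μZ.…}
step 4: ?Unit  ✓  residual = ?Bool.?Unit.&{err: μZ.…, retry: μZ.…, ok: μZ.…}
τ conforms to S (length 4)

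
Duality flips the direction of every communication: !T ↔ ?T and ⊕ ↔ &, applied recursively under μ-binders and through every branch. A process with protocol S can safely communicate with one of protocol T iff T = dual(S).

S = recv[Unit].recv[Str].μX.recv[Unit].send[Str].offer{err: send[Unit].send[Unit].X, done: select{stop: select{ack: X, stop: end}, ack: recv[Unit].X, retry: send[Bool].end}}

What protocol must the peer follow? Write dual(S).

recv[Unit] ↦ send[Unit]
  recv[Str] ↦ send[Str]
    μX ↦ μX  (binder kept)
      recv[Unit] ↦ send[Unit]
        send[Str] ↦ recv[Str]
          offer{err,done} ↦ select{err,done}  (&→⊕)
            case err:
              send[Unit] ↦ recv[Unit]
                send[Unit] ↦ recv[Unit]
                  X ↦ X
            case done:
              select{stop,ack,retry} ↦ offer{stop,ack,retry}  (⊕→&)
                case stop:
                  select{ack,stop} ↦ offer{ack,stop}  (⊕→&)
                    case ack:
                      X ↦ X
                    case stop:
                      end ↦ end
                case ack:
                  recv[Unit] ↦ send[Unit]
                    X ↦ X
                case retry:
                  send[Bool] ↦ recv[Bool]
                    end ↦ end

send[Unit].send[Str].μX.send[Unit].recv[Str].select{err: recv[Unit].recv[Unit].X, done: offer{stop: offer{ack: X, stop: end}, ack: send[Unit].X, retry: recv[Bool].end}}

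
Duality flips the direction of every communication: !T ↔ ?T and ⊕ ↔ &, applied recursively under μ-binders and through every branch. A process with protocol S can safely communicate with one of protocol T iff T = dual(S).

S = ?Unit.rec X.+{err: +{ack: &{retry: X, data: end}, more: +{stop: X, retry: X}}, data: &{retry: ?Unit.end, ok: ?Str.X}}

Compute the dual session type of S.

?Unit → !Unit
  rec X → rec X  (binder kept)
    +{err,data} → &{err,data}  (select→offer)
      • err:
        +{ack,more} → &{ack,more}  (select→offer)
          • ack:
            &{retry,data} → +{retry,data}  (external→internal)
              • retry:
                dual(X) = X
              • data:
                dual(end) = end
          • more:
            +{stop,retry} → &{stop,retry}  (select→offer)
              • stop:
                dual(X) = X
              • retry:
                dual(X) = X
      • data:
        &{retry,ok} → +{retry,ok}  (external→internal)
          • retry:
            ?Unit → !Unit
              dual(end) = end
          • ok:
            ?Str → !Str
              dual(X) = X

!Unit.rec X.&{err: &{ack: +{retry: X, data: end}, more: &{stop: X, retry: X}}, data: +{retry: !Unit.end, ok: !Str.X}}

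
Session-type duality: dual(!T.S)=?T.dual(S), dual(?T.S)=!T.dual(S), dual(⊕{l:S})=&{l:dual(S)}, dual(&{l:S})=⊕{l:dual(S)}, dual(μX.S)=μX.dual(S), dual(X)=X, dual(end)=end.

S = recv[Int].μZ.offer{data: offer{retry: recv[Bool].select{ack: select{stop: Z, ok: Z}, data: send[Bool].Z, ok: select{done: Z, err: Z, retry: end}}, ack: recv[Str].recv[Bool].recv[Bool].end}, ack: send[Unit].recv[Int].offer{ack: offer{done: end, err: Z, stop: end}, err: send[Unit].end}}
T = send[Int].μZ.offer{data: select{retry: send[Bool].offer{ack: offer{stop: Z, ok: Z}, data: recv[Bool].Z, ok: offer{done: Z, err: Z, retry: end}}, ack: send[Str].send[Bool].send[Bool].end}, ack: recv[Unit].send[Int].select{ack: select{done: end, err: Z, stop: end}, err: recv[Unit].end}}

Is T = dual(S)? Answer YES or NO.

recv[Int] ‖ send[Int]  match
  μZ ‖ μZ  match (μ self-dual)
    offer{data,ack} ‖ offer{data,ack}  ✗ choice polarity not flipped — not dual

NO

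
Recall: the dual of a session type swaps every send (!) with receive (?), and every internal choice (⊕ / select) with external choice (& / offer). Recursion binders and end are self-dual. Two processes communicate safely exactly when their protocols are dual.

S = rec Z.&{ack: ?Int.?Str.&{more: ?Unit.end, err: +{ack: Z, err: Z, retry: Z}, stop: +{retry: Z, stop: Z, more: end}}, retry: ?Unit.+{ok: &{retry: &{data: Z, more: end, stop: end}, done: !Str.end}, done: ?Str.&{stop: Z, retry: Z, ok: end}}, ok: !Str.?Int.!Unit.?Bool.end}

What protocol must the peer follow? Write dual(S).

rec Z.+{ack: !Int.!Str.+{more: !Unit.end, err: &{ack: Z, err: Z, retry: Z}, stop: &{retry: Z, stop: Z, more: end}}, retry: !Unit.&{ok: +{retry: +{data: Z, more: end, stop: end}, done: ?Str.end}, done: !Str.+{stop: Z, retry: Z, ok: end}}, ok: ?Str.!Int.?Unit.!Bool.end}

rec Z → rec Z  (binder kept)
  &{ack,retry,ok} → +{ack,retry,ok}  (external→internal)
    case ack:
      ?Int → !Int
        ?Str → !Str
          &{more,err,stop} → +{more,err,stop}  (external→internal)
            case more:
              ?Unit → !Unit
                dual(end) = end
            case err:
              +{ack,err,retry} → &{ack,err,retry}  (internal→external)
                case ack:
                  dual(Z) = Z
                case err:
                  dual(Z) = Z
                case retry:
                  dual(Z) = Z
            case stop:
              +{retry,stop,more} → &{retry,stop,more}  (internal→external)
                case retry:
                  dual(Z) = Z
                case stop:
                  dual(Z) = Z
                case more:
                  dual(end) = end
    case retry:
      ?Unit → !Unit
        +{ok,done} → &{ok,done}  (internal→external)
          case ok:
            &{retry,done} → +{retry,done}  (external→internal)
              case retry:
                &{data,more,stop} → +{data,more,stop}  (external→internal)
                  case data:
                    dual(Z) = Z
                  case more:
                    dual(end) = end
                  case stop:
                    dual(end) = end
              case done:
                !Str → ?Str
                  dual(end) = end
          case done:
            ?Str → !Str
              &{stop,retry,ok} → +{stop,retry,ok}  (external→internal)
                case stop:
                  dual(Z) = Z
                case retry:
                  dual(Z) = Z
                case ok:
                  dual(end) = end
    case ok:
      !Str → ?Str
        ?Int → !Int
          !Unit → ?Unit
            ?Bool → !Bool
              dual(end) = end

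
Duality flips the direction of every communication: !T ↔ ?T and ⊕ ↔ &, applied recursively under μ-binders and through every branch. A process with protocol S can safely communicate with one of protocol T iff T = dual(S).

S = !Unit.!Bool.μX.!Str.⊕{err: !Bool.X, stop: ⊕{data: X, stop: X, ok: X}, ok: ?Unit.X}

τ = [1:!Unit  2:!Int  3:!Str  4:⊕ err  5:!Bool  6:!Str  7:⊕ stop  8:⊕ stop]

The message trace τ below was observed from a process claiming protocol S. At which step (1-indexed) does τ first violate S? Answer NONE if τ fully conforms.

step 1: !Unit  ✓  residual = !Bool.μX.…
step 2: got !Int, protocol expects !Bool  ✗

2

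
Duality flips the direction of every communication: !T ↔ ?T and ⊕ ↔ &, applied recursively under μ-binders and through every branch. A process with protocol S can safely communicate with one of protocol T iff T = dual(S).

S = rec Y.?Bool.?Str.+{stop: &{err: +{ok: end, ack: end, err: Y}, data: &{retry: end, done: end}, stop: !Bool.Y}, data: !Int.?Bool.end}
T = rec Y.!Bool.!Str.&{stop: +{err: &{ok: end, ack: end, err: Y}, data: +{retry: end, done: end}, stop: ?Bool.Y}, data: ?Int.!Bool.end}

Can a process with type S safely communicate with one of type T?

rec Y | rec Y  ✓ (μ self-dual)
  ?Bool | !Bool  ✓
    ?Str | !Str  ✓
      +{stop,data} | &{stop,data}  ✓ label sets agree
        case stop:
          &{err,data,stop} | +{err,data,stop}  ✓ label sets agree
            case err:
              +{ok,ack,err} | &{ok,ack,err}  ✓ label sets agree
                case ok:
                  end | end  ✓
                case ack:
                  end | end  ✓
                case err:
                  Y | Y  ✓
            case data:
              &{retry,done} | +{retry,done}  ✓ label sets agree
                case retry:
                  end | end  ✓
                case done:
                  end | end  ✓
            case stop:
              !Bool | ?Bool  ✓
                Y | Y  ✓
        case data:
          !Int | ?Int  ✓
            ?Bool | !Bool  ✓
              end | end  ✓

YES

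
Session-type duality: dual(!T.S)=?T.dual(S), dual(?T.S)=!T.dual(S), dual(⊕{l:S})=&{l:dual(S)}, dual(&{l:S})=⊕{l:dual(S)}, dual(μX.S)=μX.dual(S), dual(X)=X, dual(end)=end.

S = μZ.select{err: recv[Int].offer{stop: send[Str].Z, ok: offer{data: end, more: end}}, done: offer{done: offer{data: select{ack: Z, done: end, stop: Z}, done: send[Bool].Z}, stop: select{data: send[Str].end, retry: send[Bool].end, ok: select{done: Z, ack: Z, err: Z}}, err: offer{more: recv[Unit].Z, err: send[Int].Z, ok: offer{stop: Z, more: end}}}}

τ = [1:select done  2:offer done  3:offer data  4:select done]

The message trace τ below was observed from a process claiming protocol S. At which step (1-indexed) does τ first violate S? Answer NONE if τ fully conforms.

@1 select done  ✓  now at offer{done: offer{data: select{ack: μZ.…, done: end, stop: μZ.…}, done: send[Bool].μZ.…}, stop: select{data: send[Str].end, retry: send[Bool].end, ok: select{done: μZ.…, ack: μZ.…, err: μZ.…}}, err: offer{more: recv[Unit].μZ.…, err: send[Int].μZ.…, ok: offer{stop: μZ.…, more: end}}}
@2 offer done  ✓  now at offer{data: select{ack: μZ.…, done: end, stop: μZ.…}, done: send[Bool].μZ.…}
@3 offer data  ✓  now at select{ack: μZ.…, done: end, stop: μZ.…}
@4 select done  ✓  now at end
τ conforms to S (length 4)

NONE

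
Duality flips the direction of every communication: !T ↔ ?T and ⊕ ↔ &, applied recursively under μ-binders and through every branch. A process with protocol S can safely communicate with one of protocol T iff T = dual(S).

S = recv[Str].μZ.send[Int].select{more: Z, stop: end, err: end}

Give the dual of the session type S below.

send[Str].μZ.recv[Int].offer{more: Z, stop: end, err: end}

recv[Str] → send[Str]
  μZ → μZ  (rec unchanged)
    send[Int] → recv[Int]
      select{more,stop,err} → offer{more,stop,err}  (⊕→&)
        [more]
          Z ↦ Z
        [stop]
          end ↦ end
        [err]
          end ↦ end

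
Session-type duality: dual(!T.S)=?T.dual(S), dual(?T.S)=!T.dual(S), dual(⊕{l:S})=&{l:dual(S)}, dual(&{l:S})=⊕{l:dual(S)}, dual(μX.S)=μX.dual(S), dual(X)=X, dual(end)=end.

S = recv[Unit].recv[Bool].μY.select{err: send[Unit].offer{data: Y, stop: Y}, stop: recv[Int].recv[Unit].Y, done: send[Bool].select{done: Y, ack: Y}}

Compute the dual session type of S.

recv[Unit] = send[Unit]
  recv[Bool] = send[Bool]
    μY = μY  (binder kept)
      select{err,stop,done} = offer{err,stop,done}  (internal→external)
        • err:
          send[Unit] = recv[Unit]
            offer{data,stop} = select{data,stop}  (offer→select)
              • data:
                dual(Y) = Y
              • stop:
                dual(Y) = Y
        • stop:
          recv[Int] = send[Int]
            recv[Unit] = send[Unit]
              dual(Y) = Y
        • done:
          send[Bool] = recv[Bool]
            select{done,ack} = offer{done,ack}  (internal→external)
              • done:
                dual(Y) = Y
              • ack:
                dual(Y) = Y

send[Unit].send[Bool].μY.offer{err: recv[Unit].select{data: Y, stop: Y}, stop: send[Int].send[Unit].Y, done: recv[Bool].offer{done: Y, ack: Y}}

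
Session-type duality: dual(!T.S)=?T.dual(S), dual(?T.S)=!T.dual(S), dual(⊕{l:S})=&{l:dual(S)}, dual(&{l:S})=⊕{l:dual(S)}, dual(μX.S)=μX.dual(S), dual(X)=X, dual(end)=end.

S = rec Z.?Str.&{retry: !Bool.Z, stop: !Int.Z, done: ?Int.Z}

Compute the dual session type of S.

rec Z = rec Z  (binder kept)
  ?Str = !Str
    &{retry,stop,done} = +{retry,stop,done}  (offer→select)
      • retry:
        !Bool = ?Bool
          dual(Z) = Z
      • stop:
        !Int = ?Int
          dual(Z) = Z
      • done:
        ?Int = !Int
          dual(Z) = Z

rec Z.!Str.+{retry: ?Bool.Z, stop: ?Int.Z, done: !Int.Z}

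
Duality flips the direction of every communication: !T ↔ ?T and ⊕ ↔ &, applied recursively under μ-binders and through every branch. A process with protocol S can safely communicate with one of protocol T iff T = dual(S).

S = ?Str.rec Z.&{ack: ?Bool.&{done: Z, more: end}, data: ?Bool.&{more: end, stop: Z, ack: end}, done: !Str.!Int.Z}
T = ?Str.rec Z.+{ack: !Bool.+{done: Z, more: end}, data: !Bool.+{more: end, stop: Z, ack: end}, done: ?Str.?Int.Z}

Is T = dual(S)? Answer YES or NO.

NO

?Str | ?Str  ✗ same direction on both sides — not dual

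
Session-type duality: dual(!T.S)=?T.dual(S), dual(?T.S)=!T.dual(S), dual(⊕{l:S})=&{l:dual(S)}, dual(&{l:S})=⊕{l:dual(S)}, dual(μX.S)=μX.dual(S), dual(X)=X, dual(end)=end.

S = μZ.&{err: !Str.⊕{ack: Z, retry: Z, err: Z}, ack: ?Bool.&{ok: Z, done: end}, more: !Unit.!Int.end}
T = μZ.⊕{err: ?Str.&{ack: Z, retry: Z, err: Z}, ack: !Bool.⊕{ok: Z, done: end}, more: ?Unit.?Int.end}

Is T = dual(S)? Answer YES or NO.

μZ | μZ  match (binder kept)
  &{err,ack,more} | ⊕{err,ack,more}  match label sets agree
    [err]
      !Str | ?Str  match
        ⊕{ack,retry,err} | &{ack,retry,err}  match label sets agree
          [ack]
            Z | Z  match
          [retry]
            Z | Z  match
          [err]
            Z | Z  match
    [ack]
      ?Bool | !Bool  match
        &{ok,done} | ⊕{ok,done}  match label sets agree
          [ok]
            Z | Z  match
          [done]
            end | end  match
    [more]
      !Unit | ?Unit  match
        !Int | ?Int  match
          end | end  match

YES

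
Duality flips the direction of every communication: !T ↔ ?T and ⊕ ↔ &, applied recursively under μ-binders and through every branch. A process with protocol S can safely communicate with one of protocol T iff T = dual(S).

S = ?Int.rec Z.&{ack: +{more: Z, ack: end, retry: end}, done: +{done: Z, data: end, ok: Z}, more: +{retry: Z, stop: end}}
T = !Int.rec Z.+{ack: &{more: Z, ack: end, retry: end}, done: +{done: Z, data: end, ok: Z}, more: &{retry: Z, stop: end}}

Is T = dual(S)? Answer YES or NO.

NO

?Int ‖ !Int  ✓
  rec Z ‖ rec Z  ✓ (binder kept)
    &{ack,done,more} ‖ +{ack,done,more}  ✓ same labels
      case ack:
        +{more,ack,retry} ‖ &{more,ack,retry}  ✓ same labels
          case more:
            Z ‖ Z  ✓
          case ack:
            end ‖ end  ✓
          case retry:
            end ‖ end  ✓
      case done:
        +{done,data,ok} ‖ +{done,data,ok}  ✗ choice polarity not flipped — not dual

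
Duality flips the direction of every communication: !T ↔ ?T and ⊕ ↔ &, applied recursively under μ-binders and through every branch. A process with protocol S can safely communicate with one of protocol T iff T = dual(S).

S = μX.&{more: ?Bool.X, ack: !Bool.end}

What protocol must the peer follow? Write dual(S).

μX ↦ μX  (rec unchanged)
  &{more,ack} ↦ ⊕{more,ack}  (&→⊕)
    • more:
      ?Bool ↦ !Bool
        dual(X) = X
    • ack:
      !Bool ↦ ?Bool
        dual(end) = end

μX.⊕{more: !Bool.X, ack: ?Bool.end}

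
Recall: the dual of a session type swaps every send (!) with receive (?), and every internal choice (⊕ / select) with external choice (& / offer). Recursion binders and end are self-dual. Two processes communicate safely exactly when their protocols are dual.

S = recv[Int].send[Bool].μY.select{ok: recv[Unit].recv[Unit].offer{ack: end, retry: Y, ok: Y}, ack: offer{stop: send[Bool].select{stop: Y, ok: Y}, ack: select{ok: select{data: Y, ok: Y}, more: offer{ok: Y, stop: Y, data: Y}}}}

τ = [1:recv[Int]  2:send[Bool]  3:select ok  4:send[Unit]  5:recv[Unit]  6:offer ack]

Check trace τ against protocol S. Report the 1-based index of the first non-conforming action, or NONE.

4

@1 recv[Int]  ✓  now at send[Bool].μY.…
@2 send[Bool]  ✓  now at μY.…
@3 select ok  ✓  now at recv[Unit].recv[Unit].offer{ack: end, retry: μY.…, ok: μY.…}
@4 got send[Unit], protocol expects recv[Unit]  ✗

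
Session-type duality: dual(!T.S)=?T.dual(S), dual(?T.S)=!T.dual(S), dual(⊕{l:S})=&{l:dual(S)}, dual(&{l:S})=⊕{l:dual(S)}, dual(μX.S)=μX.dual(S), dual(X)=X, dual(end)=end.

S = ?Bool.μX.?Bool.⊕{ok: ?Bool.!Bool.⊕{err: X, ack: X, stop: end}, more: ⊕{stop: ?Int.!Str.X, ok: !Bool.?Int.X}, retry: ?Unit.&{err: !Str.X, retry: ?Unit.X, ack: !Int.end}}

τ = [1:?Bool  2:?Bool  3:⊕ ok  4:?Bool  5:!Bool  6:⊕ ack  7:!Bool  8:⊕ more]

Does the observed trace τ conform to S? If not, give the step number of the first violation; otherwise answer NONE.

[1] ?Bool  match  state: μX.…
[2] ?Bool  match  state: ⊕{ok: ?Bool.!Bool.⊕{err: μX.…, ack: μX.…, stop: end}, more: ⊕{stop: ?Int.!Str.μX.…, ok: !Bool.?Int.μX.…}, retry: ?Unit.&{err: !Str.μX.…, retry: ?Unit.μX.…, ack: !Int.end}}
[3] ⊕ ok  match  state: ?Bool.!Bool.⊕{err: μX.…, ack: μX.…, stop: end}
[4] ?Bool  match  state: !Bool.⊕{err: μX.…, ack: μX.…, stop: end}
[5] !Bool  match  state: ⊕{err: μX.…, ack: μX.…, stop: end}
[6] ⊕ ack  match  state: μX.…
[7] got !Bool, protocol expects ?Bool  ✗

7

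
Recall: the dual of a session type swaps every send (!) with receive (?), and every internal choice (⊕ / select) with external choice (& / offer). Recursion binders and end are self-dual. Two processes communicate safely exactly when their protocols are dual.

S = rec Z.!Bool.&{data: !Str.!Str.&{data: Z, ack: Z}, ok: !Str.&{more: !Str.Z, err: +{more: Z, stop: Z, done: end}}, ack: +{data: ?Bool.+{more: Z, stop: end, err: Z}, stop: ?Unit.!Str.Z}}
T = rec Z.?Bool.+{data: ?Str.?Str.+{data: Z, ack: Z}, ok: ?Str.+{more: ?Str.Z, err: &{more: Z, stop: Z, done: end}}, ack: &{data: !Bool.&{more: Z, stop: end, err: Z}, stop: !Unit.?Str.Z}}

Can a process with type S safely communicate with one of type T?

rec Z ‖ rec Z  match (binder kept)
  !Bool ‖ ?Bool  match
    &{data,ok,ack} ‖ +{data,ok,ack}  match labels match
      [data]
        !Str ‖ ?Str  match
          !Str ‖ ?Str  match
            &{data,ack} ‖ +{data,ack}  match labels match
              [data]
                Z ‖ Z  match
              [ack]
                Z ‖ Z  match
      [ok]
        !Str ‖ ?Str  match
          &{more,err} ‖ +{more,err}  match labels match
            [more]
              !Str ‖ ?Str  match
                Z ‖ Z  match
            [err]
              +{more,stop,done} ‖ &{more,stop,done}  match labels match
                [more]
                  Z ‖ Z  match
                [stop]
                  Z ‖ Z  match
                [done]
                  end ‖ end  match
      [ack]
        +{data,stop} ‖ &{data,stop}  match labels match
          [data]
            ?Bool ‖ !Bool  match
              +{more,stop,err} ‖ &{more,stop,err}  match labels match
                [more]
                  Z ‖ Z  match
                [stop]
                  end ‖ end  match
                [err]
                  Z ‖ Z  match
          [stop]
            ?Unit ‖ !Unit  match
              !Str ‖ ?Str  match
                Z ‖ Z  match

YES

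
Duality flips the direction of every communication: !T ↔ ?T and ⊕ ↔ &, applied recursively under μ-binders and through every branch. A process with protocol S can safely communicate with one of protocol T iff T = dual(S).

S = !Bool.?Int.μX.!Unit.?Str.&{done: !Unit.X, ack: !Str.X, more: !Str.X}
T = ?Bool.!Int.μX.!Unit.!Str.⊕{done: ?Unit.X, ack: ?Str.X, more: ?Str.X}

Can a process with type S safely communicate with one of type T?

NO

!Bool ‖ ?Bool  ✓
  ?Int ‖ !Int  ✓
    μX ‖ μX  ✓ (μ self-dual)
      !Unit ‖ !Unit  ✗ same direction on both sides — not dual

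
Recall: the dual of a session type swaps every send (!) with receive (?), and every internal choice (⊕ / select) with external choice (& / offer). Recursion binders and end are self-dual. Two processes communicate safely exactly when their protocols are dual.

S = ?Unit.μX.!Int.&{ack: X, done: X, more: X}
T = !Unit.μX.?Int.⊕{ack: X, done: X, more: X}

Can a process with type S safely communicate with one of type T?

?Unit | !Unit  ok
  μX | μX  ok (binder kept)
    !Int | ?Int  ok
      &{ack,done,more} | ⊕{ack,done,more}  ok label sets agree
        [ack]
          X | X  ok
        [done]
          X | X  ok
        [more]
          X | X  ok

YES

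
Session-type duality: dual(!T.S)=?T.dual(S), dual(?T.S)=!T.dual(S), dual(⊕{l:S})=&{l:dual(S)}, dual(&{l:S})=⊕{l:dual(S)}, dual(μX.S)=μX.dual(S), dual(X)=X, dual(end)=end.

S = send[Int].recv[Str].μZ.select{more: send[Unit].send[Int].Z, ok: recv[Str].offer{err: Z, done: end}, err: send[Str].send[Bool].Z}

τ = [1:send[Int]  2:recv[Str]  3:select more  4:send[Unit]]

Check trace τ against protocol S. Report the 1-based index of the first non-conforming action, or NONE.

NONE

[1] send[Int]  ✓  cont: recv[Str].μZ.…
[2] recv[Str]  ✓  cont: μZ.…
[3] select more  ✓  cont: send[Unit].send[Int].μZ.…
[4] send[Unit]  ✓  cont: send[Int].μZ.…
trace exhausted — no violation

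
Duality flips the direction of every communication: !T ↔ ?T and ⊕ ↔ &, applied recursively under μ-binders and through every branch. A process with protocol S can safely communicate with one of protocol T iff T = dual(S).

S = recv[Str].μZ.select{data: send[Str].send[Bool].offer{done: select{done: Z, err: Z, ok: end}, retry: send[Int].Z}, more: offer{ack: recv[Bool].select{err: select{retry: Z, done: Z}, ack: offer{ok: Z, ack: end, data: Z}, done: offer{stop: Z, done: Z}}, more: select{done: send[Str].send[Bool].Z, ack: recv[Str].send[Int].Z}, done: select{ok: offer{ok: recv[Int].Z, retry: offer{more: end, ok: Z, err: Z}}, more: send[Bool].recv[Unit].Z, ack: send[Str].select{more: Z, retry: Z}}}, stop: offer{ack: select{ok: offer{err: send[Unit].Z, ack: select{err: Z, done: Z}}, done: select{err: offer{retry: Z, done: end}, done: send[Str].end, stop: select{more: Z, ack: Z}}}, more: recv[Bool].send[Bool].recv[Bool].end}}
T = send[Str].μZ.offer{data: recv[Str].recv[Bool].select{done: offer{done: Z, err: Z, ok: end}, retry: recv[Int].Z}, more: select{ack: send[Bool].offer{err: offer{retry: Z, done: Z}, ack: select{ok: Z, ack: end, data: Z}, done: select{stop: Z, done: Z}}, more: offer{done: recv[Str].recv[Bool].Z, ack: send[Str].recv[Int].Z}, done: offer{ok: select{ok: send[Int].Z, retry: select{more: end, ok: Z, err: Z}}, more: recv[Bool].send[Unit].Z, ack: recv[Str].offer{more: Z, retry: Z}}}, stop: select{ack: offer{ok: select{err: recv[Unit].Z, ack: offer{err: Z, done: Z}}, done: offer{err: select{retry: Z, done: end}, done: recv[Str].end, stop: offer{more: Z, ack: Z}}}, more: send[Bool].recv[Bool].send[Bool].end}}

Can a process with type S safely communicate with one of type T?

YES

recv[Str] vs send[Str]  ok
  μZ vs μZ  ok (μ self-dual)
    select{data,more,stop} vs offer{data,more,stop}  ok label sets agree
      • data:
        send[Str] vs recv[Str]  ok
          send[Bool] vs recv[Bool]  ok
            offer{done,retry} vs select{done,retry}  ok label sets agree
              • done:
                select{done,err,ok} vs offer{done,err,ok}  ok label sets agree
                  • done:
                    Z vs Z  ok
                  • err:
                    Z vs Z  ok
                  • ok:
                    end vs end  ok
              • retry:
                send[Int] vs recv[Int]  ok
                  Z vs Z  ok
      • more:
        offer{ack,more,done} vs select{ack,more,done}  ok label sets agree
          • ack:
            recv[Bool] vs send[Bool]  ok
              select{err,ack,done} vs offer{err,ack,done}  ok label sets agree
                • err:
                  select{retry,done} vs offer{retry,done}  ok label sets agree
                    • retry:
                      Z vs Z  ok
                    • done:
                      Z vs Z  ok
                • ack:
                  offer{ok,ack,data} vs select{ok,ack,data}  ok label sets agree
                    • ok:
                      Z vs Z  ok
                    • ack:
                      end vs end  ok
                    • data:
                      Z vs Z  ok
                • done:
                  offer{stop,done} vs select{stop,done}  ok label sets agree
                    • stop:
                      Z vs Z  ok
                    • done:
                      Z vs Z  ok
          • more:
            select{done,ack} vs offer{done,ack}  ok label sets agree
              • done:
                send[Str] vs recv[Str]  ok
                  send[Bool] vs recv[Bool]  ok
                    Z vs Z  ok
              • ack:
                recv[Str] vs send[Str]  ok
                  send[Int] vs recv[Int]  ok
                    Z vs Z  ok
          • done:
            select{ok,more,ack} vs offer{ok,more,ack}  ok label sets agree
              • ok:
                offer{ok,retry} vs select{ok,retry}  ok label sets agree
                  • ok:
                    recv[Int] vs send[Int]  ok
                      Z vs Z  ok
                  • retry:
                    offer{more,ok,err} vs select{more,ok,err}  ok label sets agree
                      • more:
                        end vs end  ok
                      • ok:
                        Z vs Z  ok
                      • err:
                        Z vs Z  ok
              • more:
                send[Bool] vs recv[Bool]  ok
                  recv[Unit] vs send[Unit]  ok
                    Z vs Z  ok
              • ack:
                send[Str] vs recv[Str]  ok
                  select{more,retry} vs offer{more,retry}  ok label sets agree
                    • more:
                      Z vs Z  ok
                    • retry:
                      Z vs Z  ok
      • stop:
        offer{ack,more} vs select{ack,more}  ok label sets agree
          • ack:
            select{ok,done} vs offer{ok,done}  ok label sets agree
              • ok:
                offer{err,ack} vs select{err,ack}  ok label sets agree
                  • err:
                    send[Unit] vs recv[Unit]  ok
                      Z vs Z  ok
                  • ack:
                    select{err,done} vs offer{err,done}  ok label sets agree
                      • err:
                        Z vs Z  ok
                      • done:
                        Z vs Z  ok
              • done:
                select{err,done,stop} vs offer{err,done,stop}  ok label sets agree
                  • err:
                    offer{retry,done} vs select{retry,done}  ok label sets agree
                      • retry:
                        Z vs Z  ok
                      • done:
                        end vs end  ok
                  • done:
                    send[Str] vs recv[Str]  ok
                      end vs end  ok
                  • stop:
                    select{more,ack} vs offer{more,ack}  ok label sets agree
                      • more:
                        Z vs Z  ok
                      • ack:
                        Z vs Z  ok
          • more:
            recv[Bool] vs send[Bool]  ok
              send[Bool] vs recv[Bool]  ok
                recv[Bool] vs send[Bool]  ok
                  end vs end  ok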